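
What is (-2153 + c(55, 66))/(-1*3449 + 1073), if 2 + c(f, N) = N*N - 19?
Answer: -1091/1188 ≈ -0.91835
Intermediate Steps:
c(f, N) = -21 + N² (c(f, N) = -2 + (N*N - 19) = -2 + (N² - 19) = -2 + (-19 + N²) = -21 + N²)
(-2153 + c(55, 66))/(-1*3449 + 1073) = (-2153 + (-21 + 66²))/(-1*3449 + 1073) = (-2153 + (-21 + 4356))/(-3449 + 1073) = (-2153 + 4335)/(-2376) = 2182*(-1/2376) = -1091/1188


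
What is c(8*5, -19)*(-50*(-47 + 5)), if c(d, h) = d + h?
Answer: 44100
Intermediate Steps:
c(8*5, -19)*(-50*(-47 + 5)) = (8*5 - 19)*(-50*(-47 + 5)) = (40 - 19)*(-50*(-42)) = 21*2100 = 44100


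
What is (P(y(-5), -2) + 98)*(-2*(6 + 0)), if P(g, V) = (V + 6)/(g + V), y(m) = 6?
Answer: -1188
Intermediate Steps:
P(g, V) = (6 + V)/(V + g)
(P(y(-5), -2) + 98)*(-2*(6 + 0)) = ((6 - 2)/(-2 + 6) + 98)*(-2*(6 + 0)) = (4/4 + 98)*(-2*6) = ((1/4)*4 + 98)*(-12) = (1 + 98)*(-12) = 99*(-12) = -1188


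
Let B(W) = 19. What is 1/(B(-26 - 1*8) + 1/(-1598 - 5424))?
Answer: 7022/133417 ≈ 0.052632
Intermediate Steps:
1/(B(-26 - 1*8) + 1/(-1598 - 5424)) = 1/(19 + 1/(-1598 - 5424)) = 1/(19 + 1/(-7022)) = 1/(19 - 1/7022) = 1/(133417/7022) = 7022/133417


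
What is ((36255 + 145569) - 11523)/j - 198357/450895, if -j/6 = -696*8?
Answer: 23387052913/5021166720 ≈ 4.6577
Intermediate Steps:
j = 33408 (j = -(-4176)*8 = -6*(-5568) = 33408)
((36255 + 145569) - 11523)/j - 198357/450895 = ((36255 + 145569) - 11523)/33408 - 198357/450895 = (181824 - 11523)*(1/33408) - 198357*1/450895 = 170301*(1/33408) - 198357/450895 = 56767/11136 - 198357/450895 = 23387052913/5021166720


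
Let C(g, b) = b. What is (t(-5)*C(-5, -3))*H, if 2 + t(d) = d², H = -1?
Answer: 69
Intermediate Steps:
t(d) = -2 + d²
(t(-5)*C(-5, -3))*H = ((-2 + (-5)²)*(-3))*(-1) = ((-2 + 25)*(-3))*(-1) = (23*(-3))*(-1) = -69*(-1) = 69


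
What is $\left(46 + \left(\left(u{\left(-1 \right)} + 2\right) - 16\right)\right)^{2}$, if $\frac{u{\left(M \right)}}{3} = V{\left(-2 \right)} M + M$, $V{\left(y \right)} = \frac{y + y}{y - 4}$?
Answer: $729$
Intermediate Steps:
$V{\left(y \right)} = \frac{2 y}{-4 + y}$
$u{\left(M \right)} = 5 M$ ($u{\left(M \right)} = 3 \left(2 \left(-2\right) \frac{1}{-4 - 2} M + M\right) = 3 \left(2 \left(-2\right) \frac{1}{-6} M + M\right) = 3 \left(2 \left(-2\right) \left(- \frac{1}{6}\right) M + M\right) = 3 \left(\frac{2 M}{3} + M\right) = 3 \frac{5 M}{3} = 5 M$)
$\left(46 + \left(\left(u{\left(-1 \right)} + 2\right) - 16\right)\right)^{2} = \left(46 + \left(\left(5 \left(-1\right) + 2\right) - 16\right)\right)^{2} = \left(46 + \left(\left(-5 + 2\right) - 16\right)\right)^{2} = \left(46 - 19\right)^{2} = 27^{2} = 729$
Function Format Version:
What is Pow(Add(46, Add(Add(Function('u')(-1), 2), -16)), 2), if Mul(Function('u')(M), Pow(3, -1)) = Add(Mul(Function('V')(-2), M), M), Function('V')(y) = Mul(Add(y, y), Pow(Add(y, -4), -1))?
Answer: 729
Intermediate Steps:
Function('V')(y) = Mul(2, y, Pow(Add(-4, y), -1)) (Function('V')(y) = Mul(Mul(2, y), Pow(Add(-4, y), -1)) = Mul(2, y, Pow(Add(-4, y), -1)))
Function('u')(M) = Mul(5, M) (Function('u')(M) = Mul(3, Add(Mul(Mul(2, -2, Pow(Add(-4, -2), -1)), M), M)) = Mul(3, Add(Mul(Mul(2, -2, Pow(-6, -1)), M), M)) = Mul(3, Add(Mul(Mul(2, -2, Rational(-1, 6)), M), M)) = Mul(3, Add(Mul(Rational(2, 3), M), M)) = Mul(3, Mul(Rational(5, 3), M)) = Mul(5, M))
Pow(Add(46, Add(Add(Function('u')(-1), 2), -16)), 2) = Pow(Add(46, Add(Add(Mul(5, -1), 2), -16)), 2) = Pow(Add(46, Add(Add(-5, 2), -16)), 2) = Pow(Add(46, Add(-3, -16)), 2) = Pow(Add(46, -19), 2) = Pow(27, 2) = 729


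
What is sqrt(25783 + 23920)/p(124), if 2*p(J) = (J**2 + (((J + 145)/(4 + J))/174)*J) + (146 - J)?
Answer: 11136*sqrt(49703)/85744403 ≈ 0.028954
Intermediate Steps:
p(J) = 73 + J**2/2 - J/2 + J*(145 + J)/(348*(4 + J)) (p(J) = ((J**2 + (((J + 145)/(4 + J))/174)*J) + (146 - J))/2 = ((J**2 + (((145 + J)/(4 + J))*(1/174))*J) + (146 - J))/2 = ((J**2 + ((145 + J)/(174*(4 + J)))*J) + (146 - J))/2 = ((J**2 + J*(145 + J)/(174*(4 + J))) + (146 - J))/2 = (146 + J**2 - J + J*(145 + J)/(174*(4 + J)))/2 = 73 + J**2/2 - J/2 + J*(145 + J)/(348*(4 + J)))
sqrt(25783 + 23920)/p(124) = sqrt(25783 + 23920)/(((101616 + 174*124**3 + 523*124**2 + 24853*124)/(348*(4 + 124)))) = sqrt(49703)/(((1/348)*(101616 + 174*1906624 + 523*15376 + 3081772)/128)) = sqrt(49703)/(((1/348)*(1/128)*(101616 + 331752576 + 8041648 + 3081772))) = sqrt(49703)/(((1/348)*(1/128)*342977612)) = sqrt(49703)/(85744403/11136) = sqrt(49703)*(11136/85744403) = 11136*sqrt(49703)/85744403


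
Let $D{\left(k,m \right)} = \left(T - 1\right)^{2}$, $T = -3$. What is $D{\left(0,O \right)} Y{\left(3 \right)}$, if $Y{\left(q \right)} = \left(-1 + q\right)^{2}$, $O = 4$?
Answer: $64$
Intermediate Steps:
$D{\left(k,m \right)} = 16$ ($D{\left(k,m \right)} = \left(-3 - 1\right)^{2} = \left(-4\right)^{2} = 16$)
$D{\left(0,O \right)} Y{\left(3 \right)} = 16 \left(-1 + 3\right)^{2} = 16 \cdot 2^{2} = 16 \cdot 4 = 64$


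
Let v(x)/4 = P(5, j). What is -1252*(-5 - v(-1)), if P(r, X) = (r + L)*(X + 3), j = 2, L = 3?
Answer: 206580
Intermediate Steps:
P(r, X) = (3 + X)*(3 + r) (P(r, X) = (r + 3)*(X + 3) = (3 + r)*(3 + X) = (3 + X)*(3 + r))
v(x) = 160 (v(x) = 4*(9 + 3*2 + 3*5 + 2*5) = 4*(9 + 6 + 15 + 10) = 4*40 = 160)
-1252*(-5 - v(-1)) = -1252*(-5 - 1*160) = -1252*(-5 - 160) = -1252*(-165) = 206580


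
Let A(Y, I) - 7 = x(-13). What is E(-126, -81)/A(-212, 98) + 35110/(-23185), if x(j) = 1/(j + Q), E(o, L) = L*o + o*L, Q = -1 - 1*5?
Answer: 149785961/51007 ≈ 2936.6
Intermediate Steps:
Q = -6 (Q = -1 - 5 = -6)
E(o, L) = 2*L*o (E(o, L) = L*o + L*o = 2*L*o)
x(j) = 1/(-6 + j) (x(j) = 1/(j - 6) = 1/(-6 + j))
A(Y, I) = 132/19 (A(Y, I) = 7 + 1/(-6 - 13) = 7 + 1/(-19) = 7 - 1/19 = 132/19)
E(-126, -81)/A(-212, 98) + 35110/(-23185) = (2*(-81)*(-126))/(132/19) + 35110/(-23185) = 20412*(19/132) + 35110*(-1/23185) = 32319/11 - 7022/4637 = 149785961/51007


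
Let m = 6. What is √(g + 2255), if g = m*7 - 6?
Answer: √2291 ≈ 47.864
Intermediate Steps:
g = 36 (g = 6*7 - 6 = 42 - 6 = 36)
√(g + 2255) = √(36 + 2255) = √2291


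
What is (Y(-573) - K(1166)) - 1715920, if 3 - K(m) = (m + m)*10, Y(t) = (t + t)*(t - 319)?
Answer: -670371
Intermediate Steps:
Y(t) = 2*t*(-319 + t) (Y(t) = (2*t)*(-319 + t) = 2*t*(-319 + t))
K(m) = 3 - 20*m (K(m) = 3 - (m + m)*10 = 3 - 2*m*10 = 3 - 20*m)
(Y(-573) - K(1166)) - 1715920 = (2*(-573)*(-319 - 573) - (3 - 20*1166)) - 1715920 = (2*(-573)*(-892) - (3 - 23320)) - 1715920 = (1022232 - 1*(-23317)) - 1715920 = (1022232 + 23317) - 1715920 = 1045549 - 1715920 = -670371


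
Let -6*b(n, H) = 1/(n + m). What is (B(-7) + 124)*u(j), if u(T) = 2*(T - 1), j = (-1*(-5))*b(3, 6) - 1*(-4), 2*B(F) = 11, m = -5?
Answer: 10619/12 ≈ 884.92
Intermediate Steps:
B(F) = 11/2 (B(F) = (½)*11 = 11/2)
b(n, H) = -1/(6*(-5 + n)) (b(n, H) = -1/(6*(n - 5)) = -1/(6*(-5 + n)))
j = 53/12 (j = (-1*(-5))*(-1/(-30 + 6*3)) - 1*(-4) = 5*(-1/(-30 + 18)) + 4 = 5*(-1/(-12)) + 4 = 5*(-1*(-1/12)) + 4 = 5*(1/12) + 4 = 5/12 + 4 = 53/12 ≈ 4.4167)
u(T) = -2 + 2*T (u(T) = 2*(-1 + T) = -2 + 2*T)
(B(-7) + 124)*u(j) = (11/2 + 124)*(-2 + 2*(53/12)) = 259*(-2 + 53/6)/2 = (259/2)*(41/6) = 10619/12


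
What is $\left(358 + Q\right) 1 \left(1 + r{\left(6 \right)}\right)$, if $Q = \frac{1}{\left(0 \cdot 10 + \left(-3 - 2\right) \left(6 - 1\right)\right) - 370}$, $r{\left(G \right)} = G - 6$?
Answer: $\frac{141409}{395} \approx 358.0$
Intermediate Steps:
$r{\left(G \right)} = -6 + G$ ($r{\left(G \right)} = G - 6 = -6 + G$)
$Q = - \frac{1}{395}$ ($Q = \frac{1}{\left(0 - 25\right) - 370} = \frac{1}{-25 - 370} = \frac{1}{-395} = - \frac{1}{395} \approx -0.0025316$)
$\left(358 + Q\right) 1 \left(1 + r{\left(6 \right)}\right) = \left(358 - \frac{1}{395}\right) 1 \left(1 + \left(-6 + 6\right)\right) = \frac{141409 \cdot 1 \left(1 + 0\right)}{395} = \frac{141409 \cdot 1 \cdot 1}{395} = \frac{141409}{395} \cdot 1 = \frac{141409}{395}$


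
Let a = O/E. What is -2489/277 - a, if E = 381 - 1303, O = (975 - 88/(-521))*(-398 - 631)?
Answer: -146010342097/133060274 ≈ -1097.3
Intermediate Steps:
O = -522796827/521 (O = (975 - 88*(-1/521))*(-1029) = (975 + 88/521)*(-1029) = (508063/521)*(-1029) = -522796827/521 ≈ -1.0034e+6)
E = -922
a = 522796827/480362 (a = -522796827/521/(-922) = -522796827/521*(-1/922) = 522796827/480362 ≈ 1088.3)
-2489/277 - a = -2489/277 - 1*522796827/480362 = -2489*1/277 - 522796827/480362 = -2489/277 - 522796827/480362 = -146010342097/133060274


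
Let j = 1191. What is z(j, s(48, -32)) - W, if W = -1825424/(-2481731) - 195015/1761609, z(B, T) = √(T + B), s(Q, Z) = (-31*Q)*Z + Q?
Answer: -910569525417/1457279888393 + √48855 ≈ 220.41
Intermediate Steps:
s(Q, Z) = Q - 31*Q*Z (s(Q, Z) = -31*Q*Z + Q = Q - 31*Q*Z)
z(B, T) = √(B + T)
W = 910569525417/1457279888393 (W = -1825424*(-1/2481731) - 195015*1/1761609 = 1825424/2481731 - 65005/587203 = 910569525417/1457279888393 ≈ 0.62484)
z(j, s(48, -32)) - W = √(1191 + 48*(1 - 31*(-32))) - 1*910569525417/1457279888393 = √(1191 + 48*(1 + 992)) - 910569525417/1457279888393 = √(1191 + 48*993) - 910569525417/1457279888393 = √(1191 + 47664) - 910569525417/1457279888393 = √48855 - 910569525417/1457279888393 = -910569525417/1457279888393 + √48855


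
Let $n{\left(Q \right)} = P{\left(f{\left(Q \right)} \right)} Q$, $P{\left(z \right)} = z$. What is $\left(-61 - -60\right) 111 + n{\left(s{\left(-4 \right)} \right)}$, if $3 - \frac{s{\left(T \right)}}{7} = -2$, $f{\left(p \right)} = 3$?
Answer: $-6$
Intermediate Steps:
$s{\left(T \right)} = 35$ ($s{\left(T \right)} = 21 - -14 = 21 + 14 = 35$)
$n{\left(Q \right)} = 3 Q$
$\left(-61 - -60\right) 111 + n{\left(s{\left(-4 \right)} \right)} = \left(-61 - -60\right) 111 + 3 \cdot 35 = \left(-61 + 60\right) 111 + 105 = \left(-1\right) 111 + 105 = -111 + 105 = -6$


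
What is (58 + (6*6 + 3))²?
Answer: 9409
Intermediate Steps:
(58 + (6*6 + 3))² = (58 + (36 + 3))² = (58 + 39)² = 97² = 9409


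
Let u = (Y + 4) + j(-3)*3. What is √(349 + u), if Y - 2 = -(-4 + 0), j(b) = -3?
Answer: 5*√14 ≈ 18.708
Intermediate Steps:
Y = 6 (Y = 2 - (-4 + 0) = 2 - 1*(-4) = 2 + 4 = 6)
u = 1 (u = (6 + 4) - 3*3 = 10 - 9 = 1)
√(349 + u) = √(349 + 1) = √350 = 5*√14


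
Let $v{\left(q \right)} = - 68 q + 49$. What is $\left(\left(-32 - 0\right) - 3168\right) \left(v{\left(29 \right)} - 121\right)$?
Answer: $6540800$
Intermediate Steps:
$v{\left(q \right)} = 49 - 68 q$
$\left(\left(-32 - 0\right) - 3168\right) \left(v{\left(29 \right)} - 121\right) = \left(\left(-32 - 0\right) - 3168\right) \left(\left(49 - 1972\right) - 121\right) = \left(\left(-32 + 0\right) - 3168\right) \left(\left(49 - 1972\right) - 121\right) = \left(-32 - 3168\right) \left(-1923 - 121\right) = \left(-3200\right) \left(-2044\right) = 6540800$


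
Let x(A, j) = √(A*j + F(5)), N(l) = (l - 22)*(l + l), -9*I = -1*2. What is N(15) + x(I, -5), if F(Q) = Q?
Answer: -210 + √35/3 ≈ -208.03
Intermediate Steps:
I = 2/9 (I = -(-1)*2/9 = -⅑*(-2) = 2/9 ≈ 0.22222)
N(l) = 2*l*(-22 + l) (N(l) = (-22 + l)*(2*l) = 2*l*(-22 + l))
x(A, j) = √(5 + A*j) (x(A, j) = √(A*j + 5) = √(5 + A*j))
N(15) + x(I, -5) = 2*15*(-22 + 15) + √(5 + (2/9)*(-5)) = 2*15*(-7) + √(5 - 10/9) = -210 + √(35/9) = -210 + √35/3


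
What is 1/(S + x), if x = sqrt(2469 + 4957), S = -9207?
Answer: -9207/84761423 - sqrt(7426)/84761423 ≈ -0.00010964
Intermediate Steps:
x = sqrt(7426) ≈ 86.174
1/(S + x) = 1/(-9207 + sqrt(7426))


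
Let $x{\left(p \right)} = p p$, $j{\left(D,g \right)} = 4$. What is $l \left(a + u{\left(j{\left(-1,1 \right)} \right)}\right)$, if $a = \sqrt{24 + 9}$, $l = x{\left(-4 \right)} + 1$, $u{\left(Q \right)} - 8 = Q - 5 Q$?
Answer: $-136 + 17 \sqrt{33} \approx -38.342$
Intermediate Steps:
$x{\left(p \right)} = p^{2}$
$u{\left(Q \right)} = 8 - 4 Q$ ($u{\left(Q \right)} = 8 + \left(Q - 5 Q\right) = 8 - 4 Q$)
$l = 17$ ($l = \left(-4\right)^{2} + 1 = 16 + 1 = 17$)
$a = \sqrt{33} \approx 5.7446$
$l \left(a + u{\left(j{\left(-1,1 \right)} \right)}\right) = 17 \left(\sqrt{33} + \left(8 - 16\right)\right) = 17 \left(\sqrt{33} - 8\right) = 17 \left(-8 + \sqrt{33}\right) = -136 + 17 \sqrt{33}$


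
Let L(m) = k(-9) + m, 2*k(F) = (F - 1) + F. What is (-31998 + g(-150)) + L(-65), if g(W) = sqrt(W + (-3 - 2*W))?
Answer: -64145/2 + 7*sqrt(3) ≈ -32060.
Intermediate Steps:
g(W) = sqrt(-3 - W)
k(F) = -1/2 + F (k(F) = ((F - 1) + F)/2 = ((-1 + F) + F)/2 = (-1 + 2*F)/2 = -1/2 + F)
L(m) = -19/2 + m (L(m) = (-1/2 - 9) + m = -19/2 + m)
(-31998 + g(-150)) + L(-65) = (-31998 + sqrt(-3 - 1*(-150))) + (-19/2 - 65) = (-31998 + sqrt(-3 + 150)) - 149/2 = (-31998 + sqrt(147)) - 149/2 = (-31998 + 7*sqrt(3)) - 149/2 = -64145/2 + 7*sqrt(3)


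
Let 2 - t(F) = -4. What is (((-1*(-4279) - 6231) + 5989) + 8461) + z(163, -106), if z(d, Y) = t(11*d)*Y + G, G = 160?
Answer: 12022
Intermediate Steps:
t(F) = 6 (t(F) = 2 - 1*(-4) = 2 + 4 = 6)
z(d, Y) = 160 + 6*Y (z(d, Y) = 6*Y + 160 = 160 + 6*Y)
(((-1*(-4279) - 6231) + 5989) + 8461) + z(163, -106) = (((-1*(-4279) - 6231) + 5989) + 8461) + (160 + 6*(-106)) = (((4279 - 6231) + 5989) + 8461) + (160 - 636) = ((-1952 + 5989) + 8461) - 476 = (4037 + 8461) - 476 = 12498 - 476 = 12022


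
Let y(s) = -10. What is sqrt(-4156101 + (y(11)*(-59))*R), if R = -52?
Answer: I*sqrt(4186781) ≈ 2046.2*I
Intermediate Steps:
sqrt(-4156101 + (y(11)*(-59))*R) = sqrt(-4156101 - 10*(-59)*(-52)) = sqrt(-4156101 + 590*(-52)) = sqrt(-4156101 - 30680) = sqrt(-4186781) = I*sqrt(4186781)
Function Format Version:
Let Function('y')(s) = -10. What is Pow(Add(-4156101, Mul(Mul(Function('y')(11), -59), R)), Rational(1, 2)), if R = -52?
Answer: Mul(I, Pow(4186781, Rational(1, 2))) ≈ Mul(2046.2, I)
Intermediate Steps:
Pow(Add(-4156101, Mul(Mul(Function('y')(11), -59), R)), Rational(1, 2)) = Pow(Add(-4156101, Mul(Mul(-10, -59), -52)), Rational(1, 2)) = Pow(Add(-4156101, Mul(590, -52)), Rational(1, 2)) = Pow(Add(-4156101, -30680), Rational(1, 2)) = Pow(-4186781, Rational(1, 2)) = Mul(I, Pow(4186781, Rational(1, 2)))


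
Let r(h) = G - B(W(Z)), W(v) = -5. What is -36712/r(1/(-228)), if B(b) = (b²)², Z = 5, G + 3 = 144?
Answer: 9178/121 ≈ 75.851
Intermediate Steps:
G = 141 (G = -3 + 144 = 141)
B(b) = b⁴
r(h) = -484 (r(h) = 141 - 1*(-5)⁴ = 141 - 1*625 = 141 - 625 = -484)
-36712/r(1/(-228)) = -36712/(-484) = -36712*(-1/484) = 9178/121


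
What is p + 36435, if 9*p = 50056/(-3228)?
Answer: 264614891/7263 ≈ 36433.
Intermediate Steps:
p = -12514/7263 (p = (50056/(-3228))/9 = (50056*(-1/3228))/9 = (⅑)*(-12514/807) = -12514/7263 ≈ -1.7230)
p + 36435 = -12514/7263 + 36435 = 264614891/7263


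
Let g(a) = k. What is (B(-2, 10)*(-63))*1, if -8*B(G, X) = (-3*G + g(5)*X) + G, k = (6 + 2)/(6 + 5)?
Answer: 1953/22 ≈ 88.773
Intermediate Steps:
k = 8/11 ≈ 0.72727
g(a) = 8/11
B(G, X) = -X/11 + G/4 (B(G, X) = -((-3*G + 8*X/11) + G)/8 = -(-2*G + 8*X/11)/8 = -X/11 + G/4)
(B(-2, 10)*(-63))*1 = ((-1/11*10 + (¼)*(-2))*(-63))*1 = ((-10/11 - ½)*(-63))*1 = -31/22*(-63)*1 = (1953/22)*1 = 1953/22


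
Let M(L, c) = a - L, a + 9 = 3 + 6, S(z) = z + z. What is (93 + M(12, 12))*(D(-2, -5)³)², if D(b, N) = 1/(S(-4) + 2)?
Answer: 1/576 ≈ 0.0017361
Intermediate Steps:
S(z) = 2*z
a = 0 (a = -9 + (3 + 6) = -9 + 9 = 0)
M(L, c) = -L (M(L, c) = 0 - L = -L)
D(b, N) = -⅙ (D(b, N) = 1/(2*(-4) + 2) = 1/(-8 + 2) = 1/(-6) = -⅙)
(93 + M(12, 12))*(D(-2, -5)³)² = (93 - 1*12)*((-⅙)³)² = (93 - 12)*(-1/216)² = 81*(1/46656) = 1/576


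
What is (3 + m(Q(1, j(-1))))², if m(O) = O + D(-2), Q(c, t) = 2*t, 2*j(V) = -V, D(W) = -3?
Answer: 1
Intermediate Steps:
j(V) = -V/2 (j(V) = (-V)/2 = -V/2)
m(O) = -3 + O (m(O) = O - 3 = -3 + O)
(3 + m(Q(1, j(-1))))² = (3 + (-3 + 2*(-½*(-1))))² = (3 + (-3 + 2*(½)))² = (3 + (-3 + 1))² = (3 - 2)² = 1² = 1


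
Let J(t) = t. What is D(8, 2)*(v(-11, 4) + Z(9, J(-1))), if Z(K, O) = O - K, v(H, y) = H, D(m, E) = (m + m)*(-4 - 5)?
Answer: 3024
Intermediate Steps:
D(m, E) = -18*m (D(m, E) = (2*m)*(-9) = -18*m)
D(8, 2)*(v(-11, 4) + Z(9, J(-1))) = (-18*8)*(-11 + (-1 - 1*9)) = -144*(-11 + (-1 - 9)) = -144*(-11 - 10) = -144*(-21) = 3024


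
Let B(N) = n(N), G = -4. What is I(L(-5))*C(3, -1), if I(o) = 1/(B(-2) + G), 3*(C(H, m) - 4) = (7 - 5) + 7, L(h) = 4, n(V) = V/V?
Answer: -7/3 ≈ -2.3333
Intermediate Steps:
n(V) = 1
C(H, m) = 7 (C(H, m) = 4 + ((7 - 5) + 7)/3 = 4 + (2 + 7)/3 = 4 + (⅓)*9 = 4 + 3 = 7)
B(N) = 1
I(o) = -⅓ (I(o) = 1/(1 - 4) = 1/(-3) = -⅓)
I(L(-5))*C(3, -1) = -⅓*7 = -7/3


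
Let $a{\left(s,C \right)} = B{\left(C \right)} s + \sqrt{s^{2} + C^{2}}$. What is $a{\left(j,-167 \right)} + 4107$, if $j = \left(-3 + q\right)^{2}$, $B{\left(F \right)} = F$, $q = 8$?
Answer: $-68 + \sqrt{28514} \approx 100.86$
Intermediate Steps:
$j = 25$ ($j = \left(-3 + 8\right)^{2} = 5^{2} = 25$)
$a{\left(s,C \right)} = \sqrt{C^{2} + s^{2}} + C s$ ($a{\left(s,C \right)} = C s + \sqrt{s^{2} + C^{2}} = C s + \sqrt{C^{2} + s^{2}} = \sqrt{C^{2} + s^{2}} + C s$)
$a{\left(j,-167 \right)} + 4107 = \left(\sqrt{\left(-167\right)^{2} + 25^{2}} - 4175\right) + 4107 = \left(\sqrt{27889 + 625} - 4175\right) + 4107 = \left(\sqrt{28514} - 4175\right) + 4107 = \left(-4175 + \sqrt{28514}\right) + 4107 = -68 + \sqrt{28514}$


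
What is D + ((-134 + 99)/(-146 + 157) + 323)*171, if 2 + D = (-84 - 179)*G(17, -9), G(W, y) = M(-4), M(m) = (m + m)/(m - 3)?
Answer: 4187748/77 ≈ 54386.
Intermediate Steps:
M(m) = 2*m/(-3 + m) (M(m) = (2*m)/(-3 + m) = 2*m/(-3 + m))
G(W, y) = 8/7 (G(W, y) = 2*(-4)/(-3 - 4) = 2*(-4)/(-7) = 2*(-4)*(-1/7) = 8/7)
D = -2118/7 (D = -2 + (-84 - 179)*(8/7) = -2 - 263*8/7 = -2 - 2104/7 = -2118/7 ≈ -302.57)
D + ((-134 + 99)/(-146 + 157) + 323)*171 = -2118/7 + ((-134 + 99)/(-146 + 157) + 323)*171 = -2118/7 + (-35/11 + 323)*171 = -2118/7 + (3518/11)*171 = -2118/7 + 601578/11 = 4187748/77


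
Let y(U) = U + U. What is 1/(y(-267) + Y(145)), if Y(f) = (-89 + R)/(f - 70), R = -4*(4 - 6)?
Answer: -25/13377 ≈ -0.0018689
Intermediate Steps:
R = 8 (R = -4*(-2) = 8)
y(U) = 2*U
Y(f) = -81/(-70 + f) (Y(f) = (-89 + 8)/(f - 70) = -81/(-70 + f))
1/(y(-267) + Y(145)) = 1/(2*(-267) - 81/(-70 + 145)) = 1/(-534 - 81/75) = 1/(-534 - 81*1/75) = 1/(-534 - 27/25) = 1/(-13377/25) = -25/13377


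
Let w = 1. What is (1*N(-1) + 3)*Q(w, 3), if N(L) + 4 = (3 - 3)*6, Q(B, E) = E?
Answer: -3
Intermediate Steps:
N(L) = -4 (N(L) = -4 + (3 - 3)*6 = -4 + 0*6 = -4 + 0 = -4)
(1*N(-1) + 3)*Q(w, 3) = (1*(-4) + 3)*3 = (-4 + 3)*3 = -1*3 = -3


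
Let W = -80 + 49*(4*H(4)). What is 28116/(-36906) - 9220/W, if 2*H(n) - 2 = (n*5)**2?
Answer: -60236749/60458179 ≈ -0.99634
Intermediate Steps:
H(n) = 1 + 25*n**2/2 (H(n) = 1 + (n*5)**2/2 = 1 + (5*n)**2/2 = 1 + (25*n**2)/2 = 1 + 25*n**2/2)
W = 39316 (W = -80 + 49*(4*(1 + (25/2)*4**2)) = -80 + 49*(4*(1 + (25/2)*16)) = -80 + 49*(4*(1 + 200)) = -80 + 49*(4*201) = -80 + 49*804 = -80 + 39396 = 39316)
28116/(-36906) - 9220/W = 28116/(-36906) - 9220/39316 = 28116*(-1/36906) - 9220*1/39316 = -4686/6151 - 2305/9829 = -60236749/60458179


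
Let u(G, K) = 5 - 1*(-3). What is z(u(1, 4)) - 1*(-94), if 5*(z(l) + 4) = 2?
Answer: 452/5 ≈ 90.400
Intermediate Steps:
u(G, K) = 8 (u(G, K) = 5 + 3 = 8)
z(l) = -18/5 (z(l) = -4 + (1/5)*2 = -4 + 2/5 = -18/5)
z(u(1, 4)) - 1*(-94) = -18/5 - 1*(-94) = -18/5 + 94 = 452/5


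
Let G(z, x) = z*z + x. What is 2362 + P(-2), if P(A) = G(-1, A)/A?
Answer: 4725/2 ≈ 2362.5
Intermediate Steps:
G(z, x) = x + z² (G(z, x) = z² + x = x + z²)
P(A) = (1 + A)/A (P(A) = (A + (-1)²)/A = (A + 1)/A = (1 + A)/A)
2362 + P(-2) = 2362 + (1 - 2)/(-2) = 2362 - ½*(-1) = 2362 + ½ = 4725/2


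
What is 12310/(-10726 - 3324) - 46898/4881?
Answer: -71900201/6857805 ≈ -10.484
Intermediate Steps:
12310/(-10726 - 3324) - 46898/4881 = 12310/(-14050) - 46898*1/4881 = 12310*(-1/14050) - 46898/4881 = -1231/1405 - 46898/4881 = -71900201/6857805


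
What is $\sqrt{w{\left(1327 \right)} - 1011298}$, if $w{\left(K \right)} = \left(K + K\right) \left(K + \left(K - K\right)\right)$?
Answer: $4 \sqrt{156910} \approx 1584.5$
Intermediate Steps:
$w{\left(K \right)} = 2 K^{2}$ ($w{\left(K \right)} = 2 K \left(K + 0\right) = 2 K K = 2 K^{2}$)
$\sqrt{w{\left(1327 \right)} - 1011298} = \sqrt{2 \cdot 1327^{2} - 1011298} = \sqrt{2 \cdot 1760929 - 1011298} = \sqrt{3521858 - 1011298} = \sqrt{2510560} = 4 \sqrt{156910}$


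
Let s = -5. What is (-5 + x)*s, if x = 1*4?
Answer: 5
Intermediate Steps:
x = 4
(-5 + x)*s = (-5 + 4)*(-5) = -1*(-5) = 5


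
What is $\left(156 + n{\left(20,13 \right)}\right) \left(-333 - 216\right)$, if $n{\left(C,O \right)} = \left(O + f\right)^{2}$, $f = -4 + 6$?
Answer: $-209169$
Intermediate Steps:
$f = 2$
$n{\left(C,O \right)} = \left(2 + O\right)^{2}$ ($n{\left(C,O \right)} = \left(O + 2\right)^{2} = \left(2 + O\right)^{2}$)
$\left(156 + n{\left(20,13 \right)}\right) \left(-333 - 216\right) = \left(156 + \left(2 + 13\right)^{2}\right) \left(-333 - 216\right) = \left(156 + 15^{2}\right) \left(-549\right) = \left(156 + 225\right) \left(-549\right) = 381 \left(-549\right) = -209169$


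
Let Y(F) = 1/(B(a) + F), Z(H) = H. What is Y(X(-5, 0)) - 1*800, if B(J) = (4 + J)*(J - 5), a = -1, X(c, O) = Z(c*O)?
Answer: -14401/18 ≈ -800.06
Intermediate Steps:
X(c, O) = O*c (X(c, O) = c*O = O*c)
B(J) = (-5 + J)*(4 + J) (B(J) = (4 + J)*(-5 + J) = (-5 + J)*(4 + J))
Y(F) = 1/(-18 + F) (Y(F) = 1/((-20 + (-1)² - 1*(-1)) + F) = 1/((-20 + 1 + 1) + F) = 1/(-18 + F))
Y(X(-5, 0)) - 1*800 = 1/(-18 + 0*(-5)) - 1*800 = 1/(-18 + 0) - 800 = 1/(-18) - 800 = -1/18 - 800 = -14401/18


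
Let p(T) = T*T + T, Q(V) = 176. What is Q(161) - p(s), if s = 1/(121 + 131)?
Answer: 11176451/63504 ≈ 176.00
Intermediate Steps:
s = 1/252 ≈ 0.0039683
p(T) = T + T² (p(T) = T² + T = T + T²)
Q(161) - p(s) = 176 - (1 + 1/252)/252 = 176 - 253/(252*252) = 176 - 1*253/63504 = 176 - 253/63504 = 11176451/63504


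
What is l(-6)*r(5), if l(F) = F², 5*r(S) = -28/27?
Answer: -112/15 ≈ -7.4667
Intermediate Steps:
r(S) = -28/135 (r(S) = (-28/27)/5 = (-28*1/27)/5 = (⅕)*(-28/27) = -28/135)
l(-6)*r(5) = (-6)²*(-28/135) = 36*(-28/135) = -112/15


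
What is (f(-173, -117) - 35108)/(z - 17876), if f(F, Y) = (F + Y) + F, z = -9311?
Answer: 35571/27187 ≈ 1.3084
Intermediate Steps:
f(F, Y) = Y + 2*F
(f(-173, -117) - 35108)/(z - 17876) = ((-117 + 2*(-173)) - 35108)/(-9311 - 17876) = ((-117 - 346) - 35108)/(-27187) = (-463 - 35108)*(-1/27187) = -35571*(-1/27187) = 35571/27187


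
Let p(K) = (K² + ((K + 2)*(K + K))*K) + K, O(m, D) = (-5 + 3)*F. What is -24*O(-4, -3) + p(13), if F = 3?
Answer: 5396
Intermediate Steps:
O(m, D) = -6 (O(m, D) = (-5 + 3)*3 = -2*3 = -6)
p(K) = K + K² + 2*K²*(2 + K) (p(K) = (K² + ((2 + K)*(2*K))*K) + K = (K² + (2*K*(2 + K))*K) + K = (K² + 2*K²*(2 + K)) + K = K + K² + 2*K²*(2 + K))
-24*O(-4, -3) + p(13) = -24*(-6) + 13*(1 + 2*13² + 5*13) = 144 + 13*(1 + 2*169 + 65) = 144 + 13*(1 + 338 + 65) = 144 + 13*404 = 144 + 5252 = 5396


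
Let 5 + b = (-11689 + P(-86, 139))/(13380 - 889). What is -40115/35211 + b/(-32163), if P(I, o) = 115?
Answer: -5371171902892/4715316663321 ≈ -1.1391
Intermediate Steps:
b = -74029/12491 (b = -5 + (-11689 + 115)/(13380 - 889) = -5 - 11574/12491 = -74029/12491 ≈ -5.9266)
-40115/35211 + b/(-32163) = -40115/35211 - 74029/12491/(-32163) = -40115*1/35211 - 74029/12491*(-1/32163) = -40115/35211 + 74029/401748033 = -5371171902892/4715316663321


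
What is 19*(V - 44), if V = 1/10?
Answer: -8341/10 ≈ -834.10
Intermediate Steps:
V = 1/10 ≈ 0.10000
19*(V - 44) = 19*(1/10 - 44) = 19*(-439/10) = -8341/10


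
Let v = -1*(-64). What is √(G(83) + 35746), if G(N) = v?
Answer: √35810 ≈ 189.24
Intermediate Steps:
v = 64
G(N) = 64
√(G(83) + 35746) = √(64 + 35746) = √35810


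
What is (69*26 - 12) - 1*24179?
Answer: -22397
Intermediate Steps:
(69*26 - 12) - 1*24179 = (1794 - 12) - 24179 = 1782 - 24179 = -22397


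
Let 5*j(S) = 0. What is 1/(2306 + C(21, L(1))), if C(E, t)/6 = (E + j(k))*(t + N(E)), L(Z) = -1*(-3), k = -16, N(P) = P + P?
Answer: 1/7976 ≈ 0.00012538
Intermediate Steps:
N(P) = 2*P
j(S) = 0 (j(S) = (1/5)*0 = 0)
L(Z) = 3
C(E, t) = 6*E*(t + 2*E) (C(E, t) = 6*((E + 0)*(t + 2*E)) = 6*(E*(t + 2*E)) = 6*E*(t + 2*E))
1/(2306 + C(21, L(1))) = 1/(2306 + 6*21*(3 + 2*21)) = 1/(2306 + 6*21*(3 + 42)) = 1/(2306 + 6*21*45) = 1/(2306 + 5670) = 1/7976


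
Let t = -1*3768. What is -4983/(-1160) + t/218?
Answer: -1642293/126440 ≈ -12.989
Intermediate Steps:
t = -3768
-4983/(-1160) + t/218 = -4983/(-1160) - 3768/218 = -4983*(-1/1160) - 3768*1/218 = 4983/1160 - 1884/109 = -1642293/126440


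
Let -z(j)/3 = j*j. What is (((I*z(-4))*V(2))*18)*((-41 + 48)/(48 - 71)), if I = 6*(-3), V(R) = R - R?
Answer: 0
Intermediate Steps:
V(R) = 0
z(j) = -3*j² (z(j) = -3*j*j = -3*j²)
I = -18
(((I*z(-4))*V(2))*18)*((-41 + 48)/(48 - 71)) = ((-(-54)*(-4)²*0)*18)*((-41 + 48)/(48 - 71)) = ((-(-54)*16*0)*18)*(7/(-23)) = ((-18*(-48)*0)*18)*(7*(-1/23)) = ((864*0)*18)*(-7/23) = (0*18)*(-7/23) = 0*(-7/23) = 0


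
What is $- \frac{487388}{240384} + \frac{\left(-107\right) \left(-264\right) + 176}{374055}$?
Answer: $- \frac{1329373057}{681188160} \approx -1.9515$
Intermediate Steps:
$- \frac{487388}{240384} + \frac{\left(-107\right) \left(-264\right) + 176}{374055} = \left(-487388\right) \frac{1}{240384} + \left(28248 + 176\right) \frac{1}{374055} = - \frac{121847}{60096} + 28424 \cdot \frac{1}{374055} = - \frac{121847}{60096} + \frac{2584}{34005} = - \frac{1329373057}{681188160}$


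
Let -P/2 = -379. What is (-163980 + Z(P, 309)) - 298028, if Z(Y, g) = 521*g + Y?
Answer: -300261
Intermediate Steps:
P = 758 (P = -2*(-379) = 758)
Z(Y, g) = Y + 521*g
(-163980 + Z(P, 309)) - 298028 = (-163980 + (758 + 521*309)) - 298028 = (-163980 + (758 + 160989)) - 298028 = (-163980 + 161747) - 298028 = -2233 - 298028 = -300261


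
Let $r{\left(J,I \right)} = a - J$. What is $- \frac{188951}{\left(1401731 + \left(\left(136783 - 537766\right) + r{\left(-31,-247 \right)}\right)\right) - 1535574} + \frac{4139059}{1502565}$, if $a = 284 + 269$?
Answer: $\frac{2495170317593}{802733330730} \approx 3.1083$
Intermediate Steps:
$a = 553$
$r{\left(J,I \right)} = 553 - J$
$- \frac{188951}{\left(1401731 + \left(\left(136783 - 537766\right) + r{\left(-31,-247 \right)}\right)\right) - 1535574} + \frac{4139059}{1502565} = - \frac{188951}{\left(1401731 + \left(\left(136783 - 537766\right) + \left(553 - -31\right)\right)\right) - 1535574} + \frac{4139059}{1502565} = - \frac{188951}{\left(1401731 + \left(-400983 + \left(553 + 31\right)\right)\right) - 1535574} + 4139059 \cdot \frac{1}{1502565} = - \frac{188951}{\left(1401731 + \left(-400983 + 584\right)\right) - 1535574} + \frac{4139059}{1502565} = - \frac{188951}{\left(1401731 - 400399\right) - 1535574} + \frac{4139059}{1502565} = - \frac{188951}{1001332 - 1535574} + \frac{4139059}{1502565} = - \frac{188951}{-534242} + \frac{4139059}{1502565} = \left(-188951\right) \left(- \frac{1}{534242}\right) + \frac{4139059}{1502565} = \frac{188951}{534242} + \frac{4139059}{1502565} = \frac{2495170317593}{802733330730}$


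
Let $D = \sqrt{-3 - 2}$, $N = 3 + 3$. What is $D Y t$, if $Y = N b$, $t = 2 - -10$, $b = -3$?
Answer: $- 216 i \sqrt{5} \approx - 482.99 i$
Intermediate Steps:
$N = 6$
$D = i \sqrt{5}$ ($D = \sqrt{-5} = i \sqrt{5} \approx 2.2361 i$)
$t = 12$ ($t = 2 + 10 = 12$)
$Y = -18$ ($Y = 6 \left(-3\right) = -18$)
$D Y t = i \sqrt{5} \left(-18\right) 12 = - 18 i \sqrt{5} \cdot 12 = - 216 i \sqrt{5}$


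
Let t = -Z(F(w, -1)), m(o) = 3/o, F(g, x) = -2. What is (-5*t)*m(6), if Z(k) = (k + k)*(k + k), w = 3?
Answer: 40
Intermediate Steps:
Z(k) = 4*k² (Z(k) = (2*k)*(2*k) = 4*k²)
t = -16 (t = -4*(-2)² = -4*4 = -1*16 = -16)
(-5*t)*m(6) = (-5*(-16))*(3/6) = 80*(3*(⅙)) = 80*(½) = 40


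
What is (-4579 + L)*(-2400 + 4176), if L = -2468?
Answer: -12515472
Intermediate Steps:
(-4579 + L)*(-2400 + 4176) = (-4579 - 2468)*(-2400 + 4176) = -7047*1776 = -12515472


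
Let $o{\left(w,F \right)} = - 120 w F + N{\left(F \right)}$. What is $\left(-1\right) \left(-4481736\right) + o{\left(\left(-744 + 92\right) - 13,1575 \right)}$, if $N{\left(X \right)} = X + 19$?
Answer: $130168330$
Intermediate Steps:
$N{\left(X \right)} = 19 + X$
$o{\left(w,F \right)} = 19 + F - 120 F w$ ($o{\left(w,F \right)} = - 120 w F + \left(19 + F\right) = - 120 F w + \left(19 + F\right) = 19 + F - 120 F w$)
$\left(-1\right) \left(-4481736\right) + o{\left(\left(-744 + 92\right) - 13,1575 \right)} = \left(-1\right) \left(-4481736\right) + \left(19 + 1575 - 189000 \left(\left(-744 + 92\right) - 13\right)\right) = 4481736 + \left(19 + 1575 - 189000 \left(-652 - 13\right)\right) = 4481736 + \left(19 + 1575 - 189000 \left(-665\right)\right) = 4481736 + \left(19 + 1575 + 125685000\right) = 4481736 + 125686594 = 130168330$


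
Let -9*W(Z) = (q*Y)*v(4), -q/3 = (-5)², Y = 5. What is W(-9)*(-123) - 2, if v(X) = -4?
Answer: 20498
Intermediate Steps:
q = -75 (q = -3*(-5)² = -3*25 = -75)
W(Z) = -500/3 (W(Z) = -(-75*5)*(-4)/9 = -(-125)*(-4)/3 = -⅑*1500 = -500/3)
W(-9)*(-123) - 2 = -500/3*(-123) - 2 = 20500 - 2 = 20498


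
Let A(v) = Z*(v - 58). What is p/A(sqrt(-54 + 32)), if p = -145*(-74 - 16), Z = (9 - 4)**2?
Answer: -15138/1693 - 261*I*sqrt(22)/1693 ≈ -8.9415 - 0.72309*I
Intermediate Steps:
Z = 25 (Z = 5**2 = 25)
p = 13050 (p = -145*(-90) = 13050)
A(v) = -1450 + 25*v (A(v) = 25*(v - 58) = 25*(-58 + v) = -1450 + 25*v)
p/A(sqrt(-54 + 32)) = 13050/(-1450 + 25*sqrt(-54 + 32)) = 13050/(-1450 + 25*sqrt(-22)) = 13050/(-1450 + 25*(I*sqrt(22))) = 13050/(-1450 + 25*I*sqrt(22))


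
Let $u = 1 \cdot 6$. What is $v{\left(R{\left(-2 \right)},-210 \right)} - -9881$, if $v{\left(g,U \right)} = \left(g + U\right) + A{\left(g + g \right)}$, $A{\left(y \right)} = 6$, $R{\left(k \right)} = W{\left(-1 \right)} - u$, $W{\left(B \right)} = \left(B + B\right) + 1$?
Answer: $9670$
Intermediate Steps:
$W{\left(B \right)} = 1 + 2 B$ ($W{\left(B \right)} = 2 B + 1 = 1 + 2 B$)
$u = 6$
$R{\left(k \right)} = -7$ ($R{\left(k \right)} = \left(1 + 2 \left(-1\right)\right) - 6 = \left(1 - 2\right) - 6 = -1 - 6 = -7$)
$v{\left(g,U \right)} = 6 + U + g$ ($v{\left(g,U \right)} = \left(g + U\right) + 6 = \left(U + g\right) + 6 = 6 + U + g$)
$v{\left(R{\left(-2 \right)},-210 \right)} - -9881 = \left(6 - 210 - 7\right) - -9881 = -211 + 9881 = 9670$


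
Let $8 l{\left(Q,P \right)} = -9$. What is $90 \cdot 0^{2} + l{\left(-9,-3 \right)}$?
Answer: $- \frac{9}{8} \approx -1.125$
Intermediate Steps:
$l{\left(Q,P \right)} = - \frac{9}{8}$ ($l{\left(Q,P \right)} = \frac{1}{8} \left(-9\right) = - \frac{9}{8}$)
$90 \cdot 0^{2} + l{\left(-9,-3 \right)} = 90 \cdot 0^{2} - \frac{9}{8} = 90 \cdot 0 - \frac{9}{8} = 0 - \frac{9}{8} = - \frac{9}{8}$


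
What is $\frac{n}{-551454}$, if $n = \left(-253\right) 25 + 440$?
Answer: $\frac{5885}{551454} \approx 0.010672$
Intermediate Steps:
$n = -5885$ ($n = -6325 + 440 = -5885$)
$\frac{n}{-551454} = - \frac{5885}{-551454} = \left(-5885\right) \left(- \frac{1}{551454}\right) = \frac{5885}{551454}$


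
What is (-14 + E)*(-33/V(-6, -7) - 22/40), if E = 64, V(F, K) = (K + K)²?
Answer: -1760/49 ≈ -35.918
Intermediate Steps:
V(F, K) = 4*K² (V(F, K) = (2*K)² = 4*K²)
(-14 + E)*(-33/V(-6, -7) - 22/40) = (-14 + 64)*(-33/(4*(-7)²) - 22/40) = 50*(-33/(4*49) - 22*1/40) = 50*(-33/196 - 11/20) = 50*(-176/245) = -1760/49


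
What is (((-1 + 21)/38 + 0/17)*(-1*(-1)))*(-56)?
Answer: -560/19 ≈ -29.474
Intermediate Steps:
(((-1 + 21)/38 + 0/17)*(-1*(-1)))*(-56) = ((20*(1/38) + 0*(1/17))*1)*(-56) = ((10/19 + 0)*1)*(-56) = ((10/19)*1)*(-56) = (10/19)*(-56) = -560/19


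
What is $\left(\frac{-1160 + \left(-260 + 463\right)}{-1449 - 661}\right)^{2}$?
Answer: $\frac{915849}{4452100} \approx 0.20571$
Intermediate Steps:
$\left(\frac{-1160 + \left(-260 + 463\right)}{-1449 - 661}\right)^{2} = \left(\frac{-1160 + 203}{-2110}\right)^{2} = \left(\left(-957\right) \left(- \frac{1}{2110}\right)\right)^{2} = \left(\frac{957}{2110}\right)^{2} = \frac{915849}{4452100}$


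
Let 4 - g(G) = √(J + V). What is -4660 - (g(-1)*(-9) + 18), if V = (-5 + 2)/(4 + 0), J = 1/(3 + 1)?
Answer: -4642 - 9*I*√2/2 ≈ -4642.0 - 6.364*I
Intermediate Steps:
J = ¼ (J = 1/4 = ¼ ≈ 0.25000)
V = -¾ (V = -3/4 = -3*¼ = -¾ ≈ -0.75000)
g(G) = 4 - I*√2/2 (g(G) = 4 - √(¼ - ¾) = 4 - √(-½) = 4 - I*√2/2)
-4660 - (g(-1)*(-9) + 18) = -4660 - ((4 - I*√2/2)*(-9) + 18) = -4660 - ((-36 + 9*I*√2/2) + 18) = -4660 - (-18 + 9*I*√2/2) = -4660 + (18 - 9*I*√2/2) = -4642 - 9*I*√2/2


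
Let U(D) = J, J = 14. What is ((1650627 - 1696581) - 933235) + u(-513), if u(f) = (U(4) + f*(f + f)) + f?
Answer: -453350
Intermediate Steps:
U(D) = 14
u(f) = 14 + f + 2*f² (u(f) = (14 + f*(f + f)) + f = (14 + f*(2*f)) + f = (14 + 2*f²) + f = 14 + f + 2*f²)
((1650627 - 1696581) - 933235) + u(-513) = ((1650627 - 1696581) - 933235) + (14 - 513 + 2*(-513)²) = (-45954 - 933235) + (14 - 513 + 2*263169) = -979189 + (14 - 513 + 526338) = -979189 + 525839 = -453350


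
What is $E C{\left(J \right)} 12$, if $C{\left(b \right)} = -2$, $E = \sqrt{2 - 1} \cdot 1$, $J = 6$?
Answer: $-24$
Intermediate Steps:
$E = 1$ ($E = \sqrt{1} \cdot 1 = 1 \cdot 1 = 1$)
$E C{\left(J \right)} 12 = 1 \left(-2\right) 12 = \left(-2\right) 12 = -24$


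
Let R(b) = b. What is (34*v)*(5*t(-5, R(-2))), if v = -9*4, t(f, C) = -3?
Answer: 18360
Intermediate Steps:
v = -36
(34*v)*(5*t(-5, R(-2))) = (34*(-36))*(5*(-3)) = -1224*(-15) = 18360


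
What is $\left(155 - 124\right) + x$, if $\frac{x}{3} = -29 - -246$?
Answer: $682$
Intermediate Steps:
$x = 651$ ($x = 3 \left(-29 - -246\right) = 3 \left(-29 + 246\right) = 3 \cdot 217 = 651$)
$\left(155 - 124\right) + x = \left(155 - 124\right) + 651 = 31 + 651 = 682$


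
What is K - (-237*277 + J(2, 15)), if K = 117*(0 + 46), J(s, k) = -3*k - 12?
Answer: 71088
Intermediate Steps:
J(s, k) = -12 - 3*k
K = 5382 (K = 117*46 = 5382)
K - (-237*277 + J(2, 15)) = 5382 - (-237*277 + (-12 - 3*15)) = 5382 - (-65649 + (-12 - 45)) = 5382 - (-65649 - 57) = 5382 - 1*(-65706) = 5382 + 65706 = 71088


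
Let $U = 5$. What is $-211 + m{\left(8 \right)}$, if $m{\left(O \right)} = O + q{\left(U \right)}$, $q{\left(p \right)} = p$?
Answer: $-198$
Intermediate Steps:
$m{\left(O \right)} = 5 + O$ ($m{\left(O \right)} = O + 5 = 5 + O$)
$-211 + m{\left(8 \right)} = -211 + \left(5 + 8\right) = -211 + 13 = -198$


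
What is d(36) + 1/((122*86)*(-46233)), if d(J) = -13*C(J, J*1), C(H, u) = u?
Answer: -227015865649/485076636 ≈ -468.00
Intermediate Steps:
d(J) = -13*J
d(36) + 1/((122*86)*(-46233)) = -13*36 + 1/((122*86)*(-46233)) = -468 - 1/46233/10492 = -468 + (1/10492)*(-1/46233) = -468 - 1/485076636 = -227015865649/485076636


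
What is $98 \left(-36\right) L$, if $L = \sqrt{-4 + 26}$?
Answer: $- 3528 \sqrt{22} \approx -16548.0$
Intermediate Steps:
$L = \sqrt{22} \approx 4.6904$
$98 \left(-36\right) L = 98 \left(-36\right) \sqrt{22} = - 3528 \sqrt{22}$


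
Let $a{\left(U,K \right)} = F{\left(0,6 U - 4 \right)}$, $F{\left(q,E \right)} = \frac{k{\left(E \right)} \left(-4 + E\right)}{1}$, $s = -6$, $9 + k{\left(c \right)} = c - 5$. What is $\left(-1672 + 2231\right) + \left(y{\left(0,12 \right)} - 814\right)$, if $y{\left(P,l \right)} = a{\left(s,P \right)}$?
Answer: $2121$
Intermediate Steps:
$k{\left(c \right)} = -14 + c$ ($k{\left(c \right)} = -9 + \left(c - 5\right) = -9 + \left(-5 + c\right) = -14 + c$)
$F{\left(q,E \right)} = \left(-14 + E\right) \left(-4 + E\right)$ ($F{\left(q,E \right)} = \frac{\left(-14 + E\right) \left(-4 + E\right)}{1} = \left(-14 + E\right) \left(-4 + E\right) 1 = \left(-14 + E\right) \left(-4 + E\right)$)
$a{\left(U,K \right)} = \left(-18 + 6 U\right) \left(-8 + 6 U\right)$ ($a{\left(U,K \right)} = \left(-14 + \left(6 U - 4\right)\right) \left(-4 + \left(6 U - 4\right)\right) = \left(-14 + \left(-4 + 6 U\right)\right) \left(-4 + \left(-4 + 6 U\right)\right) = \left(-18 + 6 U\right) \left(-8 + 6 U\right)$)
$y{\left(P,l \right)} = 2376$ ($y{\left(P,l \right)} = 12 \left(-4 + 3 \left(-6\right)\right) \left(-3 - 6\right) = 12 \left(-4 - 18\right) \left(-9\right) = 12 \left(-22\right) \left(-9\right) = 2376$)
$\left(-1672 + 2231\right) + \left(y{\left(0,12 \right)} - 814\right) = \left(-1672 + 2231\right) + \left(2376 - 814\right) = 559 + 1562 = 2121$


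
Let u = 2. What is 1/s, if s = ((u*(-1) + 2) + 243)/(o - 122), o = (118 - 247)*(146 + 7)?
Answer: -19859/243 ≈ -81.724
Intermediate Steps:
o = -19737 (o = -129*153 = -19737)
s = -243/19859 (s = ((2*(-1) + 2) + 243)/(-19737 - 122) = ((-2 + 2) + 243)/(-19859) = (0 + 243)*(-1/19859) = 243*(-1/19859) = -243/19859 ≈ -0.012236)
1/s = 1/(-243/19859) = -19859/243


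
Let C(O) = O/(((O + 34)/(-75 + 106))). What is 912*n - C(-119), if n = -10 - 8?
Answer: -82297/5 ≈ -16459.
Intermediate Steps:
C(O) = O/(34/31 + O/31) (C(O) = O/(((34 + O)/31)) = O/(((34 + O)*(1/31))) = O/(34/31 + O/31))
n = -18
912*n - C(-119) = 912*(-18) - 31*(-119)/(34 - 119) = -16416 - 31*(-119)/(-85) = -16416 - 31*(-119)*(-1)/85 = -16416 - 1*217/5 = -16416 - 217/5 = -82297/5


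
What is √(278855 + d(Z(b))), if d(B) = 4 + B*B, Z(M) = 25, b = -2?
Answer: 2*√69871 ≈ 528.66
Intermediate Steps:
d(B) = 4 + B²
√(278855 + d(Z(b))) = √(278855 + (4 + 25²)) = √(278855 + (4 + 625)) = √(278855 + 629) = √279484 = 2*√69871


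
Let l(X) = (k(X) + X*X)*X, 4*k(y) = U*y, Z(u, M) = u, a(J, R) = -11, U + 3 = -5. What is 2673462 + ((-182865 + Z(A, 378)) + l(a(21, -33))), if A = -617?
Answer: 2488407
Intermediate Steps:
U = -8 (U = -3 - 5 = -8)
k(y) = -2*y (k(y) = (-8*y)/4 = -2*y)
l(X) = X*(X² - 2*X) (l(X) = (-2*X + X*X)*X = (-2*X + X²)*X = (X² - 2*X)*X = X*(X² - 2*X))
2673462 + ((-182865 + Z(A, 378)) + l(a(21, -33))) = 2673462 + ((-182865 - 617) + (-11)²*(-2 - 11)) = 2673462 + (-183482 + 121*(-13)) = 2673462 + (-183482 - 1573) = 2673462 - 185055 = 2488407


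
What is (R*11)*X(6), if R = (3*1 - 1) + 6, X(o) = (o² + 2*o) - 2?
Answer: 4048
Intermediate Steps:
X(o) = -2 + o² + 2*o
R = 8 (R = (3 - 1) + 6 = 2 + 6 = 8)
(R*11)*X(6) = (8*11)*(-2 + 6² + 2*6) = 88*(-2 + 36 + 12) = 88*46 = 4048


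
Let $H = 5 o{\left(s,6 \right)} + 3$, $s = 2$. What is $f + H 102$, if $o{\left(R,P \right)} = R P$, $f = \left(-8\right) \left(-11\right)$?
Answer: $6514$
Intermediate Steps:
$f = 88$
$o{\left(R,P \right)} = P R$
$H = 63$ ($H = 5 \cdot 6 \cdot 2 + 3 = 5 \cdot 12 + 3 = 60 + 3 = 63$)
$f + H 102 = 88 + 63 \cdot 102 = 88 + 6426 = 6514$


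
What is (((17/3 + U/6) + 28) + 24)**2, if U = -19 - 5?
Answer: 25921/9 ≈ 2880.1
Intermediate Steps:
U = -24
(((17/3 + U/6) + 28) + 24)**2 = (((17/3 - 24/6) + 28) + 24)**2 = (((17*(1/3) - 24*1/6) + 28) + 24)**2 = (((17/3 - 4) + 28) + 24)**2 = ((5/3 + 28) + 24)**2 = (89/3 + 24)**2 = (161/3)**2 = 25921/9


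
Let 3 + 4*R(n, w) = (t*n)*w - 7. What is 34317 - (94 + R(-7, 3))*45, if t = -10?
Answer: 27837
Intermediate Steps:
R(n, w) = -5/2 - 5*n*w/2 (R(n, w) = -¾ + ((-10*n)*w - 7)/4 = -¾ + (-10*n*w - 7)/4 = -¾ + (-7 - 10*n*w)/4 = -¾ + (-7/4 - 5*n*w/2) = -5/2 - 5*n*w/2)
34317 - (94 + R(-7, 3))*45 = 34317 - (94 + (-5/2 - 5/2*(-7)*3))*45 = 34317 - (94 + (-5/2 + 105/2))*45 = 34317 - (94 + 50)*45 = 34317 - 144*45 = 34317 - 1*6480 = 34317 - 6480 = 27837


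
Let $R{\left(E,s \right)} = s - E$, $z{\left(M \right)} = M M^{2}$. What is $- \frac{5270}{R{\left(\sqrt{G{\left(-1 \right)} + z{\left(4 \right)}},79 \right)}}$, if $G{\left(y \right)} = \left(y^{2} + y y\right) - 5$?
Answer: $- \frac{41633}{618} - \frac{527 \sqrt{61}}{618} \approx -74.027$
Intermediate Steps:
$G{\left(y \right)} = -5 + 2 y^{2}$ ($G{\left(y \right)} = \left(y^{2} + y^{2}\right) - 5 = 2 y^{2} - 5 = -5 + 2 y^{2}$)
$z{\left(M \right)} = M^{3}$
$- \frac{5270}{R{\left(\sqrt{G{\left(-1 \right)} + z{\left(4 \right)}},79 \right)}} = - \frac{5270}{79 - \sqrt{\left(-5 + 2 \left(-1\right)^{2}\right) + 4^{3}}} = - \frac{5270}{79 - \sqrt{\left(-5 + 2 \cdot 1\right) + 64}} = - \frac{5270}{79 - \sqrt{\left(-5 + 2\right) + 64}} = - \frac{5270}{79 - \sqrt{-3 + 64}} = - \frac{5270}{79 - \sqrt{61}}$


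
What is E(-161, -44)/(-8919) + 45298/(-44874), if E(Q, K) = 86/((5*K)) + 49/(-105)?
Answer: -2468732317/2445857370 ≈ -1.0094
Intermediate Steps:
E(Q, K) = -7/15 + 86/(5*K) (E(Q, K) = 86*(1/(5*K)) + 49*(-1/105) = 86/(5*K) - 7/15 = -7/15 + 86/(5*K))
E(-161, -44)/(-8919) + 45298/(-44874) = ((1/15)*(258 - 7*(-44))/(-44))/(-8919) + 45298/(-44874) = ((1/15)*(-1/44)*(258 + 308))*(-1/8919) + 45298*(-1/44874) = ((1/15)*(-1/44)*566)*(-1/8919) - 22649/22437 = -283/330*(-1/8919) - 22649/22437 = 283/2943270 - 22649/22437 = -2468732317/2445857370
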